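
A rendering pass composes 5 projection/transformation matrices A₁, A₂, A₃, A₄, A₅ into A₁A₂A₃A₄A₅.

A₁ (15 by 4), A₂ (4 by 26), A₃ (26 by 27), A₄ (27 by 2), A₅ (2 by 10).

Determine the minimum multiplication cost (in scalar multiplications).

Adjacent pairs: A₁A₂ = 15·4·26 = 1560; A₂A₃ = 4·26·27 = 2808; A₃A₄ = 26·27·2 = 1404; A₄A₅ = 27·2·10 = 540.
Length 3: A₁..A₃: k=1: 0+2808+15·4·27=4428; k=2: 1560+0+15·26·27=12090 → min 4428 | A₂..A₄: k=2: 0+1404+4·26·2=1612; k=3: 2808+0+4·27·2=3024 → min 1612 | A₃..A₅: k=3: 0+540+26·27·10=7560; k=4: 1404+0+26·2·10=1924 → min 1924.
Length 4: A₁..A₄: k=1: 0+1612+15·4·2=1732; k=2: 1560+1404+15·26·2=3744; k=3: 4428+0+15·27·2=5238 → min 1732 | A₂..A₅: k=2: 0+1924+4·26·10=2964; k=3: 2808+540+4·27·10=4428; k=4: 1612+0+4·2·10=1692 → min 1692.
Length 5: A₁..A₅: k=1: 0+1692+15·4·10=2292; k=2: 1560+1924+15·26·10=7384; k=3: 4428+540+15·27·10=9018; k=4: 1732+0+15·2·10=2032 → min 2032.
Optimal order: ((A₁(A₂(A₃A₄)))A₅) with cost 2032.

2032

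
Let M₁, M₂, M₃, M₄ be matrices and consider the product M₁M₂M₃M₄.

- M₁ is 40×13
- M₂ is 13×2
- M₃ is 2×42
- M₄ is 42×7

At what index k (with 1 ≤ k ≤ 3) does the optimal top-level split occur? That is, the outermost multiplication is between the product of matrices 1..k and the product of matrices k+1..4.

Adjacent pairs: M₁M₂ = 40·13·2 = 1040; M₂M₃ = 13·2·42 = 1092; M₃M₄ = 2·42·7 = 588.
Length 3: M₁..M₃: k=1: 0+1092+40·13·42=22932; k=2: 1040+0+40·2·42=4400 → min 4400 | M₂..M₄: k=2: 0+588+13·2·7=770; k=3: 1092+0+13·42·7=4914 → min 770.
Top-level splits: k=1: (M₁..M₁)·(M₂..M₄) → 0+770+40·13·7 = 4410; k=2: (M₁..M₂)·(M₃..M₄) → 1040+588+40·2·7 = 2188; k=3: (M₁..M₃)·(M₄..M₄) → 4400+0+40·42·7 = 16160.
Best split is after M₂, i.e. k = 2.

2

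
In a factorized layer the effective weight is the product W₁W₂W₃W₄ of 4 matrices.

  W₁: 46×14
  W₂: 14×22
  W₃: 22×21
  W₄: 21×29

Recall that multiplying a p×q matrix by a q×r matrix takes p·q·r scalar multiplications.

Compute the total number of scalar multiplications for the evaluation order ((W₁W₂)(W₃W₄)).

(W₁W₂): 46×14 by 14×22 → 46×22, cost 46·14·22 = 14168
(W₃W₄): 22×21 by 21×29 → 22×29, cost 22·21·29 = 13398
((W₁W₂)(W₃W₄)): 46×22 by 22×29 → 46×29, cost 46·22·29 = 29348; cumulative 56914
Total: 56914 scalar multiplications.

56914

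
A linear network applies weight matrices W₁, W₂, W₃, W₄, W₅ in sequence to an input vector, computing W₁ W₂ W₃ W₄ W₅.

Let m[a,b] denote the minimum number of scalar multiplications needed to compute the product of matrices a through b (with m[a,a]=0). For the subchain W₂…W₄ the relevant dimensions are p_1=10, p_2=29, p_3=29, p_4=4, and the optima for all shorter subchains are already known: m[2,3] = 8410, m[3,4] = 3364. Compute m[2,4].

4524

m[2,4] = min over k∈[2,3] of m[2,k]+m[k+1,4]+p_{1}·p_k·p_{4}.
k=2: 0 + 3364 + 10·29·4 = 4524; k=3: 8410 + 0 + 10·29·4 = 9570.
Minimum: 4524 at k=2.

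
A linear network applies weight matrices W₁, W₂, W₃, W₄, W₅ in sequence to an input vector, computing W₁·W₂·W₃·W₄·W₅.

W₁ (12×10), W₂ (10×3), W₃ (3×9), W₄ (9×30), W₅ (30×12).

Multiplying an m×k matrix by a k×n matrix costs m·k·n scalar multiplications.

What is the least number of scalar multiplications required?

2682

Adjacent pairs: W₁W₂ = 12·10·3 = 360; W₂W₃ = 10·3·9 = 270; W₃W₄ = 3·9·30 = 810; W₄W₅ = 9·30·12 = 3240.
Length 3: W₁..W₃: k=1: 0+270+12·10·9=1350; k=2: 360+0+12·3·9=684 → min 684 | W₂..W₄: k=2: 0+810+10·3·30=1710; k=3: 270+0+10·9·30=2970 → min 1710 | W₃..W₅: k=3: 0+3240+3·9·12=3564; k=4: 810+0+3·30·12=1890 → min 1890.
Length 4: W₁..W₄: k=1: 0+1710+12·10·30=5310; k=2: 360+810+12·3·30=2250; k=3: 684+0+12·9·30=3924 → min 2250 | W₂..W₅: k=2: 0+1890+10·3·12=2250; k=3: 270+3240+10·9·12=4590; k=4: 1710+0+10·30·12=5310 → min 2250.
Length 5: W₁..W₅: k=1: 0+2250+12·10·12=3690; k=2: 360+1890+12·3·12=2682; k=3: 684+3240+12·9·12=5220; k=4: 2250+0+12·30·12=6570 → min 2682.
Optimal order: ((W₁·W₂)·((W₃·W₄)·W₅)) with cost 2682.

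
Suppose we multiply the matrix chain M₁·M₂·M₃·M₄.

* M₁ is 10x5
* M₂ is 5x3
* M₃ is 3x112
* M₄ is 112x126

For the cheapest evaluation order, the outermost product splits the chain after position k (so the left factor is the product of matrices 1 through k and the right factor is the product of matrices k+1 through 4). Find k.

2

Adjacent pairs: M₁M₂ = 10·5·3 = 150; M₂M₃ = 5·3·112 = 1680; M₃M₄ = 3·112·126 = 42336.
Length 3: M₁..M₃: k=1: 0+1680+10·5·112=7280; k=2: 150+0+10·3·112=3510 → min 3510 | M₂..M₄: k=2: 0+42336+5·3·126=44226; k=3: 1680+0+5·112·126=72240 → min 44226.
Top-level splits: k=1: (M₁..M₁)·(M₂..M₄) → 0+44226+10·5·126 = 50526; k=2: (M₁..M₂)·(M₃..M₄) → 150+42336+10·3·126 = 46266; k=3: (M₁..M₃)·(M₄..M₄) → 3510+0+10·112·126 = 144630.
Best split is after M₂, i.e. k = 2.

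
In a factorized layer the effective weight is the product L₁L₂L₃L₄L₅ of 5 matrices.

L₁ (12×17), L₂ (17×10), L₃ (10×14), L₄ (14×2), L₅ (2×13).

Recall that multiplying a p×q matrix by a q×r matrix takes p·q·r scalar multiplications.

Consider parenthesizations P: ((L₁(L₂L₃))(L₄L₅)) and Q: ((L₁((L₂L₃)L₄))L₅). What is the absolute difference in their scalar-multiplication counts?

Order P = ((L₁(L₂L₃))(L₄L₅)): (L₂L₃): 17×10 by 10×14 → 17×14, cost 17·10·14 = 2380; (L₁(L₂L₃)): 12×17 by 17×14 → 12×14, cost 12·17·14 = 2856; cumulative 5236; (L₄L₅): 14×2 by 2×13 → 14×13, cost 14·2·13 = 364; ((L₁(L₂L₃))(L₄L₅)): 12×14 by 14×13 → 12×13, cost 12·14·13 = 2184; cumulative 7784. Total 7784.
Order Q = ((L₁((L₂L₃)L₄))L₅): (L₂L₃): 17×10 by 10×14 → 17×14, cost 17·10·14 = 2380; ((L₂L₃)L₄): 17×14 by 14×2 → 17×2, cost 17·14·2 = 476; cumulative 2856; (L₁((L₂L₃)L₄)): 12×17 by 17×2 → 12×2, cost 12·17·2 = 408; cumulative 3264; ((L₁((L₂L₃)L₄))L₅): 12×2 by 2×13 → 12×13, cost 12·2·13 = 312; cumulative 3576. Total 3576.
Difference: |7784 − 3576| = 4208.

4208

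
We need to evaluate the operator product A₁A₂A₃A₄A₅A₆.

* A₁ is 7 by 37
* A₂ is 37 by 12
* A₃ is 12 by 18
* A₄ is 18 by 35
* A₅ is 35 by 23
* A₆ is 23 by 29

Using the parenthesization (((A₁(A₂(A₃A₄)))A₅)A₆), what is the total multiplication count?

(A₃A₄): 12×18 by 18×35 → 12×35, cost 12·18·35 = 7560
(A₂(A₃A₄)): 37×12 by 12×35 → 37×35, cost 37·12·35 = 15540; cumulative 23100
(A₁(A₂(A₃A₄))): 7×37 by 37×35 → 7×35, cost 7·37·35 = 9065; cumulative 32165
((A₁(A₂(A₃A₄)))A₅): 7×35 by 35×23 → 7×23, cost 7·35·23 = 5635; cumulative 37800
(((A₁(A₂(A₃A₄)))A₅)A₆): 7×23 by 23×29 → 7×29, cost 7·23·29 = 4669; cumulative 42469
Total: 42469 scalar multiplications.

42469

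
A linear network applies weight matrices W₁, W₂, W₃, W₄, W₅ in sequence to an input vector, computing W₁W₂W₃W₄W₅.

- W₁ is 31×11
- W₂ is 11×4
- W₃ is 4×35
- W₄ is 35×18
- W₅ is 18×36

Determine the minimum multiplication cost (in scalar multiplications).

Adjacent pairs: W₁W₂ = 31·11·4 = 1364; W₂W₃ = 11·4·35 = 1540; W₃W₄ = 4·35·18 = 2520; W₄W₅ = 35·18·36 = 22680.
Length 3: W₁..W₃: k=1: 0+1540+31·11·35=13475; k=2: 1364+0+31·4·35=5704 → min 5704 | W₂..W₄: k=2: 0+2520+11·4·18=3312; k=3: 1540+0+11·35·18=8470 → min 3312 | W₃..W₅: k=3: 0+22680+4·35·36=27720; k=4: 2520+0+4·18·36=5112 → min 5112.
Length 4: W₁..W₄: k=1: 0+3312+31·11·18=9450; k=2: 1364+2520+31·4·18=6116; k=3: 5704+0+31·35·18=25234 → min 6116 | W₂..W₅: k=2: 0+5112+11·4·36=6696; k=3: 1540+22680+11·35·36=38080; k=4: 3312+0+11·18·36=10440 → min 6696.
Length 5: W₁..W₅: k=1: 0+6696+31·11·36=18972; k=2: 1364+5112+31·4·36=10940; k=3: 5704+22680+31·35·36=67444; k=4: 6116+0+31·18·36=26204 → min 10940.
Optimal order: ((W₁W₂)((W₃W₄)W₅)) with cost 10940.

10940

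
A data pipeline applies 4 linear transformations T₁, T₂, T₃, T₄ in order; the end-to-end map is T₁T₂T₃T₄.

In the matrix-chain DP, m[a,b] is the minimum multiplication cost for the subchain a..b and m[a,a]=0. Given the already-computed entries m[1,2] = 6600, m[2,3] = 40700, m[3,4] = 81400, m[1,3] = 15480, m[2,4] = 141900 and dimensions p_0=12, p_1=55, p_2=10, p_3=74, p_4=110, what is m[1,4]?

101200

m[1,4] = min over k∈[1,3] of m[1,k]+m[k+1,4]+p_{0}·p_k·p_{4}.
k=1: 0 + 141900 + 12·55·110 = 214500; k=2: 6600 + 81400 + 12·10·110 = 101200; k=3: 15480 + 0 + 12·74·110 = 113160.
Minimum: 101200 at k=2.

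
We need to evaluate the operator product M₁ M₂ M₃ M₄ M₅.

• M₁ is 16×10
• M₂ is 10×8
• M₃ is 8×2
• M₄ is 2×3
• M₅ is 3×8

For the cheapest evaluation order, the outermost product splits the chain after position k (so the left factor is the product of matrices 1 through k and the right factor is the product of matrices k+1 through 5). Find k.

3

Adjacent pairs: M₁M₂ = 16·10·8 = 1280; M₂M₃ = 10·8·2 = 160; M₃M₄ = 8·2·3 = 48; M₄M₅ = 2·3·8 = 48.
Length 3: M₁..M₃: k=1: 0+160+16·10·2=480; k=2: 1280+0+16·8·2=1536 → min 480 | M₂..M₄: k=2: 0+48+10·8·3=288; k=3: 160+0+10·2·3=220 → min 220 | M₃..M₅: k=3: 0+48+8·2·8=176; k=4: 48+0+8·3·8=240 → min 176.
Length 4: M₁..M₄: k=1: 0+220+16·10·3=700; k=2: 1280+48+16·8·3=1712; k=3: 480+0+16·2·3=576 → min 576 | M₂..M₅: k=2: 0+176+10·8·8=816; k=3: 160+48+10·2·8=368; k=4: 220+0+10·3·8=460 → min 368.
Top-level splits: k=1: (M₁..M₁)·(M₂..M₅) → 0+368+16·10·8 = 1648; k=2: (M₁..M₂)·(M₃..M₅) → 1280+176+16·8·8 = 2480; k=3: (M₁..M₃)·(M₄..M₅) → 480+48+16·2·8 = 784; k=4: (M₁..M₄)·(M₅..M₅) → 576+0+16·3·8 = 960.
Best split is after M₃, i.e. k = 3.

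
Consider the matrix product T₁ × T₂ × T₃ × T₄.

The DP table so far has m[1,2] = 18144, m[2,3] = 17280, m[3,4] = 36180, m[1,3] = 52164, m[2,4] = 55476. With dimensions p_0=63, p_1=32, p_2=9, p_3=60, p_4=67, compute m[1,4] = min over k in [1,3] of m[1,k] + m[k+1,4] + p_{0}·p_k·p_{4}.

m[1,4] = min over k∈[1,3] of m[1,k]+m[k+1,4]+p_{0}·p_k·p_{4}.
k=1: 0 + 55476 + 63·32·67 = 190548; k=2: 18144 + 36180 + 63·9·67 = 92313; k=3: 52164 + 0 + 63·60·67 = 305424.
Minimum: 92313 at k=2.

92313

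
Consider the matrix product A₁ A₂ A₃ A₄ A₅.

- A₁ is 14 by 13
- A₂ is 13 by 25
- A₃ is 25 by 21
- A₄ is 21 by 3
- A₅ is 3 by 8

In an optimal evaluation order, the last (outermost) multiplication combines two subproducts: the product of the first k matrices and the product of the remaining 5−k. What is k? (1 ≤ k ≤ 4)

Adjacent pairs: A₁A₂ = 14·13·25 = 4550; A₂A₃ = 13·25·21 = 6825; A₃A₄ = 25·21·3 = 1575; A₄A₅ = 21·3·8 = 504.
Length 3: A₁..A₃: k=1: 0+6825+14·13·21=10647; k=2: 4550+0+14·25·21=11900 → min 10647 | A₂..A₄: k=2: 0+1575+13·25·3=2550; k=3: 6825+0+13·21·3=7644 → min 2550 | A₃..A₅: k=3: 0+504+25·21·8=4704; k=4: 1575+0+25·3·8=2175 → min 2175.
Length 4: A₁..A₄: k=1: 0+2550+14·13·3=3096; k=2: 4550+1575+14·25·3=7175; k=3: 10647+0+14·21·3=11529 → min 3096 | A₂..A₅: k=2: 0+2175+13·25·8=4775; k=3: 6825+504+13·21·8=9513; k=4: 2550+0+13·3·8=2862 → min 2862.
Top-level splits: k=1: (A₁..A₁)·(A₂..A₅) → 0+2862+14·13·8 = 4318; k=2: (A₁..A₂)·(A₃..A₅) → 4550+2175+14·25·8 = 9525; k=3: (A₁..A₃)·(A₄..A₅) → 10647+504+14·21·8 = 13503; k=4: (A₁..A₄)·(A₅..A₅) → 3096+0+14·3·8 = 3432.
Best split is after A₄, i.e. k = 4.

4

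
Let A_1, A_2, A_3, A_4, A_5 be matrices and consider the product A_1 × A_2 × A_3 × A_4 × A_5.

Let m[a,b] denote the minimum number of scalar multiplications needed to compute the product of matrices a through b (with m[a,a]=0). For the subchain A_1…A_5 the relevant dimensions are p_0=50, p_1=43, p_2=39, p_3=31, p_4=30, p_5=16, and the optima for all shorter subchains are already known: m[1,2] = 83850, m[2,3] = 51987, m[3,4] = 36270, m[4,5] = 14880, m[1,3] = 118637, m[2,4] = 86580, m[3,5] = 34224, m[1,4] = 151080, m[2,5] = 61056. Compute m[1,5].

95456

m[1,5] = min over k∈[1,4] of m[1,k]+m[k+1,5]+p_{0}·p_k·p_{5}.
k=1: 0 + 61056 + 50·43·16 = 95456; k=2: 83850 + 34224 + 50·39·16 = 149274; k=3: 118637 + 14880 + 50·31·16 = 158317; k=4: 151080 + 0 + 50·30·16 = 175080.
Minimum: 95456 at k=1.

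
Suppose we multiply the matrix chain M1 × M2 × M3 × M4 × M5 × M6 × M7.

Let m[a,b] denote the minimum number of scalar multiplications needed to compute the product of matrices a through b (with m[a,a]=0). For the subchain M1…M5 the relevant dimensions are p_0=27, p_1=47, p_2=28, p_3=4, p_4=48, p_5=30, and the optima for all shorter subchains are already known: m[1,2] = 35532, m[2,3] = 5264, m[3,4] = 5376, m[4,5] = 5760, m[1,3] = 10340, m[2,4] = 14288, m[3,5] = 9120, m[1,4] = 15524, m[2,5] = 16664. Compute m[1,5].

m[1,5] = min over k∈[1,4] of m[1,k]+m[k+1,5]+p_{0}·p_k·p_{5}.
k=1: 0 + 16664 + 27·47·30 = 54734; k=2: 35532 + 9120 + 27·28·30 = 67332; k=3: 10340 + 5760 + 27·4·30 = 19340; k=4: 15524 + 0 + 27·48·30 = 54404.
Minimum: 19340 at k=3.

19340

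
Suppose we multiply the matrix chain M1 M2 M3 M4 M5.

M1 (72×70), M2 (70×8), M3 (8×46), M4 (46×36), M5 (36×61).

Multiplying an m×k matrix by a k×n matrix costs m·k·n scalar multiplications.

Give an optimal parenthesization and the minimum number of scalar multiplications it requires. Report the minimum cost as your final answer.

Adjacent pairs: M1M2 = 72·70·8 = 40320; M2M3 = 70·8·46 = 25760; M3M4 = 8·46·36 = 13248; M4M5 = 46·36·61 = 101016.
Length 3: M1..M3: k=1: 0+25760+72·70·46=257600; k=2: 40320+0+72·8·46=66816 → min 66816 | M2..M4: k=2: 0+13248+70·8·36=33408; k=3: 25760+0+70·46·36=141680 → min 33408 | M3..M5: k=3: 0+101016+8·46·61=123464; k=4: 13248+0+8·36·61=30816 → min 30816.
Length 4: M1..M4: k=1: 0+33408+72·70·36=214848; k=2: 40320+13248+72·8·36=74304; k=3: 66816+0+72·46·36=186048 → min 74304 | M2..M5: k=2: 0+30816+70·8·61=64976; k=3: 25760+101016+70·46·61=323196; k=4: 33408+0+70·36·61=187128 → min 64976.
Length 5: M1..M5: k=1: 0+64976+72·70·61=372416; k=2: 40320+30816+72·8·61=106272; k=3: 66816+101016+72·46·61=369864; k=4: 74304+0+72·36·61=232416 → min 106272.
Optimal parenthesization: ((M1 M2) ((M3 M4) M5)) with cost 106272.

106272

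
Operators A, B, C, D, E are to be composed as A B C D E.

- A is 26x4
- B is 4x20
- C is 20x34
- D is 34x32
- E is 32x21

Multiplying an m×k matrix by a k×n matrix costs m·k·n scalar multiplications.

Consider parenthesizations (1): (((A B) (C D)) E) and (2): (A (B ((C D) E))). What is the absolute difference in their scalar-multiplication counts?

18888

Order (1) = (((A B) (C D)) E): (A B): 26×4 by 4×20 → 26×20, cost 26·4·20 = 2080; (C D): 20×34 by 34×32 → 20×32, cost 20·34·32 = 21760; ((A B) (C D)): 26×20 by 20×32 → 26×32, cost 26·20·32 = 16640; cumulative 40480; (((A B) (C D)) E): 26×32 by 32×21 → 26×21, cost 26·32·21 = 17472; cumulative 57952. Total 57952.
Order (2) = (A (B ((C D) E))): (C D): 20×34 by 34×32 → 20×32, cost 20·34·32 = 21760; ((C D) E): 20×32 by 32×21 → 20×21, cost 20·32·21 = 13440; cumulative 35200; (B ((C D) E)): 4×20 by 20×21 → 4×21, cost 4·20·21 = 1680; cumulative 36880; (A (B ((C D) E))): 26×4 by 4×21 → 26×21, cost 26·4·21 = 2184; cumulative 39064. Total 39064.
Difference: |57952 − 39064| = 18888.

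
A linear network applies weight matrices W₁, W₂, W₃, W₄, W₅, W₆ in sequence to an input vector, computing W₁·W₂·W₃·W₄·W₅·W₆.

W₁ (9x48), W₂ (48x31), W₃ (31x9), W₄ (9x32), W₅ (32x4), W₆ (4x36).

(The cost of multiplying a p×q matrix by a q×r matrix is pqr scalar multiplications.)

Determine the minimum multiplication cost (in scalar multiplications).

Adjacent pairs: W₁W₂ = 9·48·31 = 13392; W₂W₃ = 48·31·9 = 13392; W₃W₄ = 31·9·32 = 8928; W₄W₅ = 9·32·4 = 1152; W₅W₆ = 32·4·36 = 4608.
Length 3: W₁..W₃: k=1: 0+13392+9·48·9=17280; k=2: 13392+0+9·31·9=15903 → min 15903 | W₂..W₄: k=2: 0+8928+48·31·32=56544; k=3: 13392+0+48·9·32=27216 → min 27216 | W₃..W₅: k=3: 0+1152+31·9·4=2268; k=4: 8928+0+31·32·4=12896 → min 2268 | W₄..W₆: k=4: 0+4608+9·32·36=14976; k=5: 1152+0+9·4·36=2448 → min 2448.
Length 4: W₁..W₄: k=1: 0+27216+9·48·32=41040; k=2: 13392+8928+9·31·32=31248; k=3: 15903+0+9·9·32=18495 → min 18495 | W₂..W₅: k=2: 0+2268+48·31·4=8220; k=3: 13392+1152+48·9·4=16272; k=4: 27216+0+48·32·4=33360 → min 8220 | W₃..W₆: k=3: 0+2448+31·9·36=12492; k=4: 8928+4608+31·32·36=49248; k=5: 2268+0+31·4·36=6732 → min 6732.
Length 5: W₁..W₅: k=1: 0+8220+9·48·4=9948; k=2: 13392+2268+9·31·4=16776; k=3: 15903+1152+9·9·4=17379; k=4: 18495+0+9·32·4=19647 → min 9948 | W₂..W₆: k=2: 0+6732+48·31·36=60300; k=3: 13392+2448+48·9·36=31392; k=4: 27216+4608+48·32·36=87120; k=5: 8220+0+48·4·36=15132 → min 15132.
Length 6: W₁..W₆: k=1: 0+15132+9·48·36=30684; k=2: 13392+6732+9·31·36=30168; k=3: 15903+2448+9·9·36=21267; k=4: 18495+4608+9·32·36=33471; k=5: 9948+0+9·4·36=11244 → min 11244.
Optimal order: ((W₁·(W₂·(W₃·(W₄·W₅))))·W₆) with cost 11244.

11244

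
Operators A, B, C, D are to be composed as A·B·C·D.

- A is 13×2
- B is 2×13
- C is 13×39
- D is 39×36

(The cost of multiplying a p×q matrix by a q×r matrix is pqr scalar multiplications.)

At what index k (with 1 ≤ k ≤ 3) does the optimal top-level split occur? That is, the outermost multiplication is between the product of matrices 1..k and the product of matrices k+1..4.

1

Adjacent pairs: AB = 13·2·13 = 338; BC = 2·13·39 = 1014; CD = 13·39·36 = 18252.
Length 3: A..C: k=1: 0+1014+13·2·39=2028; k=2: 338+0+13·13·39=6929 → min 2028 | B..D: k=2: 0+18252+2·13·36=19188; k=3: 1014+0+2·39·36=3822 → min 3822.
Top-level splits: k=1: (A..A)·(B..D) → 0+3822+13·2·36 = 4758; k=2: (A..B)·(C..D) → 338+18252+13·13·36 = 24674; k=3: (A..C)·(D..D) → 2028+0+13·39·36 = 20280.
Best split is after A, i.e. k = 1.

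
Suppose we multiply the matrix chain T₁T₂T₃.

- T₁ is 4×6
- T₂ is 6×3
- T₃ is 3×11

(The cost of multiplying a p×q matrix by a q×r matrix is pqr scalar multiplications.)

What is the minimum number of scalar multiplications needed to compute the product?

Order (T₁(T₂T₃)): (T₂T₃): 6×3 by 3×11 → 6×11, cost 6·3·11 = 198; (T₁(T₂T₃)): 4×6 by 6×11 → 4×11, cost 4·6·11 = 264; cumulative 462. Total 462.
Order ((T₁T₂)T₃): (T₁T₂): 4×6 by 6×3 → 4×3, cost 4·6·3 = 72; ((T₁T₂)T₃): 4×3 by 3×11 → 4×11, cost 4·3·11 = 132; cumulative 204. Total 204.
Minimum: 204.

204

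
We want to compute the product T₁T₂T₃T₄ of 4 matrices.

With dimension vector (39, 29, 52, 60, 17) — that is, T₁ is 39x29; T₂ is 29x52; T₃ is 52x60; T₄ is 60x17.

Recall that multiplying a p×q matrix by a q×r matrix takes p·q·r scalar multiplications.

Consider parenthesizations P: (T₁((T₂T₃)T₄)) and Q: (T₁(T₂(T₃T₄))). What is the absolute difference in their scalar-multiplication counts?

41384

Order P = (T₁((T₂T₃)T₄)): (T₂T₃): 29×52 by 52×60 → 29×60, cost 29·52·60 = 90480; ((T₂T₃)T₄): 29×60 by 60×17 → 29×17, cost 29·60·17 = 29580; cumulative 120060; (T₁((T₂T₃)T₄)): 39×29 by 29×17 → 39×17, cost 39·29·17 = 19227; cumulative 139287. Total 139287.
Order Q = (T₁(T₂(T₃T₄))): (T₃T₄): 52×60 by 60×17 → 52×17, cost 52·60·17 = 53040; (T₂(T₃T₄)): 29×52 by 52×17 → 29×17, cost 29·52·17 = 25636; cumulative 78676; (T₁(T₂(T₃T₄))): 39×29 by 29×17 → 39×17, cost 39·29·17 = 19227; cumulative 97903. Total 97903.
Difference: |139287 − 97903| = 41384.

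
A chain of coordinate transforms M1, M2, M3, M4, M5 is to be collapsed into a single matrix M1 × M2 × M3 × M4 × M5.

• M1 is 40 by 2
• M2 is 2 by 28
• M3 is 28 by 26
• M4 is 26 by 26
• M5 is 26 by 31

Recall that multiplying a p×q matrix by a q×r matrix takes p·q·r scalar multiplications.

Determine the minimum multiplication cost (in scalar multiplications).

Adjacent pairs: M1M2 = 40·2·28 = 2240; M2M3 = 2·28·26 = 1456; M3M4 = 28·26·26 = 18928; M4M5 = 26·26·31 = 20956.
Length 3: M1..M3: k=1: 0+1456+40·2·26=3536; k=2: 2240+0+40·28·26=31360 → min 3536 | M2..M4: k=2: 0+18928+2·28·26=20384; k=3: 1456+0+2·26·26=2808 → min 2808 | M3..M5: k=3: 0+20956+28·26·31=43524; k=4: 18928+0+28·26·31=41496 → min 41496.
Length 4: M1..M4: k=1: 0+2808+40·2·26=4888; k=2: 2240+18928+40·28·26=50288; k=3: 3536+0+40·26·26=30576 → min 4888 | M2..M5: k=2: 0+41496+2·28·31=43232; k=3: 1456+20956+2·26·31=24024; k=4: 2808+0+2·26·31=4420 → min 4420.
Length 5: M1..M5: k=1: 0+4420+40·2·31=6900; k=2: 2240+41496+40·28·31=78456; k=3: 3536+20956+40·26·31=56732; k=4: 4888+0+40·26·31=37128 → min 6900.
Optimal order: (M1 × (((M2 × M3) × M4) × M5)) with cost 6900.

6900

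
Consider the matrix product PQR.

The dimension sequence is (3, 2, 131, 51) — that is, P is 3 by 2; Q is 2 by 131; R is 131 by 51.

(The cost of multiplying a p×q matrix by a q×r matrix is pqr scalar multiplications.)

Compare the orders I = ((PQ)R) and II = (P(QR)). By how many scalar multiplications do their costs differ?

Order I = ((PQ)R): (PQ): 3×2 by 2×131 → 3×131, cost 3·2·131 = 786; ((PQ)R): 3×131 by 131×51 → 3×51, cost 3·131·51 = 20043; cumulative 20829. Total 20829.
Order II = (P(QR)): (QR): 2×131 by 131×51 → 2×51, cost 2·131·51 = 13362; (P(QR)): 3×2 by 2×51 → 3×51, cost 3·2·51 = 306; cumulative 13668. Total 13668.
Difference: |20829 − 13668| = 7161.

7161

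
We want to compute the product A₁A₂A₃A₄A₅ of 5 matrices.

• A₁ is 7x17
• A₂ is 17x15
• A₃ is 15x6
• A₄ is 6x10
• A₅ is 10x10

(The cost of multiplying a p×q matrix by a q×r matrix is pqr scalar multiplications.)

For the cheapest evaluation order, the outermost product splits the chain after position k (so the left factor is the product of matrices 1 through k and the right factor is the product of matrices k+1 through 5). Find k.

3

Adjacent pairs: A₁A₂ = 7·17·15 = 1785; A₂A₃ = 17·15·6 = 1530; A₃A₄ = 15·6·10 = 900; A₄A₅ = 6·10·10 = 600.
Length 3: A₁..A₃: k=1: 0+1530+7·17·6=2244; k=2: 1785+0+7·15·6=2415 → min 2244 | A₂..A₄: k=2: 0+900+17·15·10=3450; k=3: 1530+0+17·6·10=2550 → min 2550 | A₃..A₅: k=3: 0+600+15·6·10=1500; k=4: 900+0+15·10·10=2400 → min 1500.
Length 4: A₁..A₄: k=1: 0+2550+7·17·10=3740; k=2: 1785+900+7·15·10=3735; k=3: 2244+0+7·6·10=2664 → min 2664 | A₂..A₅: k=2: 0+1500+17·15·10=4050; k=3: 1530+600+17·6·10=3150; k=4: 2550+0+17·10·10=4250 → min 3150.
Top-level splits: k=1: (A₁..A₁)·(A₂..A₅) → 0+3150+7·17·10 = 4340; k=2: (A₁..A₂)·(A₃..A₅) → 1785+1500+7·15·10 = 4335; k=3: (A₁..A₃)·(A₄..A₅) → 2244+600+7·6·10 = 3264; k=4: (A₁..A₄)·(A₅..A₅) → 2664+0+7·10·10 = 3364.
Best split is after A₃, i.e. k = 3.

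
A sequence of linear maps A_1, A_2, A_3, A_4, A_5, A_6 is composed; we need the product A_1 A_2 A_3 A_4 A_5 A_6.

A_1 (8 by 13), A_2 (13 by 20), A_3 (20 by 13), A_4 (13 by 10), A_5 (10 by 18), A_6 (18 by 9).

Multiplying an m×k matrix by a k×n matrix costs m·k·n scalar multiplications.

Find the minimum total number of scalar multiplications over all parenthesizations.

7540

Adjacent pairs: A_1A_2 = 8·13·20 = 2080; A_2A_3 = 13·20·13 = 3380; A_3A_4 = 20·13·10 = 2600; A_4A_5 = 13·10·18 = 2340; A_5A_6 = 10·18·9 = 1620.
Length 3: A_1..A_3: k=1: 0+3380+8·13·13=4732; k=2: 2080+0+8·20·13=4160 → min 4160 | A_2..A_4: k=2: 0+2600+13·20·10=5200; k=3: 3380+0+13·13·10=5070 → min 5070 | A_3..A_5: k=3: 0+2340+20·13·18=7020; k=4: 2600+0+20·10·18=6200 → min 6200 | A_4..A_6: k=4: 0+1620+13·10·9=2790; k=5: 2340+0+13·18·9=4446 → min 2790.
Length 4: A_1..A_4: k=1: 0+5070+8·13·10=6110; k=2: 2080+2600+8·20·10=6280; k=3: 4160+0+8·13·10=5200 → min 5200 | A_2..A_5: k=2: 0+6200+13·20·18=10880; k=3: 3380+2340+13·13·18=8762; k=4: 5070+0+13·10·18=7410 → min 7410 | A_3..A_6: k=3: 0+2790+20·13·9=5130; k=4: 2600+1620+20·10·9=6020; k=5: 6200+0+20·18·9=9440 → min 5130.
Length 5: A_1..A_5: k=1: 0+7410+8·13·18=9282; k=2: 2080+6200+8·20·18=11160; k=3: 4160+2340+8·13·18=8372; k=4: 5200+0+8·10·18=6640 → min 6640 | A_2..A_6: k=2: 0+5130+13·20·9=7470; k=3: 3380+2790+13·13·9=7691; k=4: 5070+1620+13·10·9=7860; k=5: 7410+0+13·18·9=9516 → min 7470.
Length 6: A_1..A_6: k=1: 0+7470+8·13·9=8406; k=2: 2080+5130+8·20·9=8650; k=3: 4160+2790+8·13·9=7886; k=4: 5200+1620+8·10·9=7540; k=5: 6640+0+8·18·9=7936 → min 7540.
Optimal order: ((((A_1 A_2) A_3) A_4) (A_5 A_6)) with cost 7540.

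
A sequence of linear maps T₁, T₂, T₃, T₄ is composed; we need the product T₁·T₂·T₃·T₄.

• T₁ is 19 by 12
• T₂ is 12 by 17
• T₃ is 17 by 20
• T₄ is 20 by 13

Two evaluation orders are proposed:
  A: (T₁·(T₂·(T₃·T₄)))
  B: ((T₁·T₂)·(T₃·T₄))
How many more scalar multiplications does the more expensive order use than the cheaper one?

2459

Order A = (T₁·(T₂·(T₃·T₄))): (T₃·T₄): 17×20 by 20×13 → 17×13, cost 17·20·13 = 4420; (T₂·(T₃·T₄)): 12×17 by 17×13 → 12×13, cost 12·17·13 = 2652; cumulative 7072; (T₁·(T₂·(T₃·T₄))): 19×12 by 12×13 → 19×13, cost 19·12·13 = 2964; cumulative 10036. Total 10036.
Order B = ((T₁·T₂)·(T₃·T₄)): (T₁·T₂): 19×12 by 12×17 → 19×17, cost 19·12·17 = 3876; (T₃·T₄): 17×20 by 20×13 → 17×13, cost 17·20·13 = 4420; ((T₁·T₂)·(T₃·T₄)): 19×17 by 17×13 → 19×13, cost 19·17·13 = 4199; cumulative 12495. Total 12495.
Difference: |10036 − 12495| = 2459.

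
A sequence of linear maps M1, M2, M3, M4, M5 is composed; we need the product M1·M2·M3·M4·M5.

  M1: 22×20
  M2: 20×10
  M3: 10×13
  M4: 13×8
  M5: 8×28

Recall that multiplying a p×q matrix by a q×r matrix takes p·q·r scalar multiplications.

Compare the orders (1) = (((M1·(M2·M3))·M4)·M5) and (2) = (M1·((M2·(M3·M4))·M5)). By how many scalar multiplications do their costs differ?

Order (1) = (((M1·(M2·M3))·M4)·M5): (M2·M3): 20×10 by 10×13 → 20×13, cost 20·10·13 = 2600; (M1·(M2·M3)): 22×20 by 20×13 → 22×13, cost 22·20·13 = 5720; cumulative 8320; ((M1·(M2·M3))·M4): 22×13 by 13×8 → 22×8, cost 22·13·8 = 2288; cumulative 10608; (((M1·(M2·M3))·M4)·M5): 22×8 by 8×28 → 22×28, cost 22·8·28 = 4928; cumulative 15536. Total 15536.
Order (2) = (M1·((M2·(M3·M4))·M5)): (M3·M4): 10×13 by 13×8 → 10×8, cost 10·13·8 = 1040; (M2·(M3·M4)): 20×10 by 10×8 → 20×8, cost 20·10·8 = 1600; cumulative 2640; ((M2·(M3·M4))·M5): 20×8 by 8×28 → 20×28, cost 20·8·28 = 4480; cumulative 7120; (M1·((M2·(M3·M4))·M5)): 22×20 by 20×28 → 22×28, cost 22·20·28 = 12320; cumulative 19440. Total 19440.
Difference: |15536 − 19440| = 3904.

3904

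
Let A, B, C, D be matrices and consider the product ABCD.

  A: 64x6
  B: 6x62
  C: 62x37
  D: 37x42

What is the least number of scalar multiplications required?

Adjacent pairs: AB = 64·6·62 = 23808; BC = 6·62·37 = 13764; CD = 62·37·42 = 96348.
Length 3: A..C: k=1: 0+13764+64·6·37=27972; k=2: 23808+0+64·62·37=170624 → min 27972 | B..D: k=2: 0+96348+6·62·42=111972; k=3: 13764+0+6·37·42=23088 → min 23088.
Length 4: A..D: k=1: 0+23088+64·6·42=39216; k=2: 23808+96348+64·62·42=286812; k=3: 27972+0+64·37·42=127428 → min 39216.
Optimal order: (A((BC)D)) with cost 39216.

39216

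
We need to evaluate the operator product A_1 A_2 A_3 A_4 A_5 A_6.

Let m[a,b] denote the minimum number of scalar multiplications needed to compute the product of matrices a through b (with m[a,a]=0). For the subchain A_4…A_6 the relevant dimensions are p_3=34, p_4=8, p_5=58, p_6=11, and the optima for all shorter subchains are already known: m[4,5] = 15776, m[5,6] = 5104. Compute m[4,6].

8096

m[4,6] = min over k∈[4,5] of m[4,k]+m[k+1,6]+p_{3}·p_k·p_{6}.
k=4: 0 + 5104 + 34·8·11 = 8096; k=5: 15776 + 0 + 34·58·11 = 37468.
Minimum: 8096 at k=4.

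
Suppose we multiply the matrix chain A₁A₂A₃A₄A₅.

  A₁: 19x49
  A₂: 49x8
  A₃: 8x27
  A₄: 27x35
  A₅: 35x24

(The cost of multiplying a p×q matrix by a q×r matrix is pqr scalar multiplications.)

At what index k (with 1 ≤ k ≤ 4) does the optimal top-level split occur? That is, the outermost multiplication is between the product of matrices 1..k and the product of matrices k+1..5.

Adjacent pairs: A₁A₂ = 19·49·8 = 7448; A₂A₃ = 49·8·27 = 10584; A₃A₄ = 8·27·35 = 7560; A₄A₅ = 27·35·24 = 22680.
Length 3: A₁..A₃: k=1: 0+10584+19·49·27=35721; k=2: 7448+0+19·8·27=11552 → min 11552 | A₂..A₄: k=2: 0+7560+49·8·35=21280; k=3: 10584+0+49·27·35=56889 → min 21280 | A₃..A₅: k=3: 0+22680+8·27·24=27864; k=4: 7560+0+8·35·24=14280 → min 14280.
Length 4: A₁..A₄: k=1: 0+21280+19·49·35=53865; k=2: 7448+7560+19·8·35=20328; k=3: 11552+0+19·27·35=29507 → min 20328 | A₂..A₅: k=2: 0+14280+49·8·24=23688; k=3: 10584+22680+49·27·24=65016; k=4: 21280+0+49·35·24=62440 → min 23688.
Top-level splits: k=1: (A₁..A₁)·(A₂..A₅) → 0+23688+19·49·24 = 46032; k=2: (A₁..A₂)·(A₃..A₅) → 7448+14280+19·8·24 = 25376; k=3: (A₁..A₃)·(A₄..A₅) → 11552+22680+19·27·24 = 46544; k=4: (A₁..A₄)·(A₅..A₅) → 20328+0+19·35·24 = 36288.
Best split is after A₂, i.e. k = 2.

2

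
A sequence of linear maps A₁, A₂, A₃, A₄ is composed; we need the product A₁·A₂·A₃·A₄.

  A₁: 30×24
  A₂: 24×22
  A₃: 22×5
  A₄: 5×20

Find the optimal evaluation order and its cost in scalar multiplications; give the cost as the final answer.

Adjacent pairs: A₁A₂ = 30·24·22 = 15840; A₂A₃ = 24·22·5 = 2640; A₃A₄ = 22·5·20 = 2200.
Length 3: A₁..A₃: k=1: 0+2640+30·24·5=6240; k=2: 15840+0+30·22·5=19140 → min 6240 | A₂..A₄: k=2: 0+2200+24·22·20=12760; k=3: 2640+0+24·5·20=5040 → min 5040.
Length 4: A₁..A₄: k=1: 0+5040+30·24·20=19440; k=2: 15840+2200+30·22·20=31240; k=3: 6240+0+30·5·20=9240 → min 9240.
Optimal parenthesization: ((A₁·(A₂·A₃))·A₄) with cost 9240.

9240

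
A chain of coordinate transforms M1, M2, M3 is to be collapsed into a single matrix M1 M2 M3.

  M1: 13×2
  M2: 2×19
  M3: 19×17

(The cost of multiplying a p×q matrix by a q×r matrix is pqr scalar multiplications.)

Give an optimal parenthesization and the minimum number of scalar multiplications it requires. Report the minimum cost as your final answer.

1088

(M1 (M2 M3)): cost 1088.
((M1 M2) M3): cost 4693.
Optimal: (M1 (M2 M3)) with cost 1088.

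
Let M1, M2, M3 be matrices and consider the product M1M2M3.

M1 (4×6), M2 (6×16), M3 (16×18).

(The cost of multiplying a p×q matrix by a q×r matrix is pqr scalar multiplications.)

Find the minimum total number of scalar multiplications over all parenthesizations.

1536

Order (M1(M2M3)): (M2M3): 6×16 by 16×18 → 6×18, cost 6·16·18 = 1728; (M1(M2M3)): 4×6 by 6×18 → 4×18, cost 4·6·18 = 432; cumulative 2160. Total 2160.
Order ((M1M2)M3): (M1M2): 4×6 by 6×16 → 4×16, cost 4·6·16 = 384; ((M1M2)M3): 4×16 by 16×18 → 4×18, cost 4·16·18 = 1152; cumulative 1536. Total 1536.
Minimum: 1536.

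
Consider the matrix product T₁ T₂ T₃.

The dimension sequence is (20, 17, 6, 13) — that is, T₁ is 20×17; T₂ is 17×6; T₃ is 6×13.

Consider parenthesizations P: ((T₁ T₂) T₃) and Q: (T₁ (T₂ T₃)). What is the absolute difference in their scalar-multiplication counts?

2146

Order P = ((T₁ T₂) T₃): (T₁ T₂): 20×17 by 17×6 → 20×6, cost 20·17·6 = 2040; ((T₁ T₂) T₃): 20×6 by 6×13 → 20×13, cost 20·6·13 = 1560; cumulative 3600. Total 3600.
Order Q = (T₁ (T₂ T₃)): (T₂ T₃): 17×6 by 6×13 → 17×13, cost 17·6·13 = 1326; (T₁ (T₂ T₃)): 20×17 by 17×13 → 20×13, cost 20·17·13 = 4420; cumulative 5746. Total 5746.
Difference: |3600 − 5746| = 2146.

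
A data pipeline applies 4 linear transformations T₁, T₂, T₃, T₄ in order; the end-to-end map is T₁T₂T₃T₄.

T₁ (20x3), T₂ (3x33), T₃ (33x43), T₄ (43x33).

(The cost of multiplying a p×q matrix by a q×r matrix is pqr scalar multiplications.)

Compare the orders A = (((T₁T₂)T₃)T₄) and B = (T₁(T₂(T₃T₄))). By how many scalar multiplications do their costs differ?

Order A = (((T₁T₂)T₃)T₄): (T₁T₂): 20×3 by 3×33 → 20×33, cost 20·3·33 = 1980; ((T₁T₂)T₃): 20×33 by 33×43 → 20×43, cost 20·33·43 = 28380; cumulative 30360; (((T₁T₂)T₃)T₄): 20×43 by 43×33 → 20×33, cost 20·43·33 = 28380; cumulative 58740. Total 58740.
Order B = (T₁(T₂(T₃T₄))): (T₃T₄): 33×43 by 43×33 → 33×33, cost 33·43·33 = 46827; (T₂(T₃T₄)): 3×33 by 33×33 → 3×33, cost 3·33·33 = 3267; cumulative 50094; (T₁(T₂(T₃T₄))): 20×3 by 3×33 → 20×33, cost 20·3·33 = 1980; cumulative 52074. Total 52074.
Difference: |58740 − 52074| = 6666.

6666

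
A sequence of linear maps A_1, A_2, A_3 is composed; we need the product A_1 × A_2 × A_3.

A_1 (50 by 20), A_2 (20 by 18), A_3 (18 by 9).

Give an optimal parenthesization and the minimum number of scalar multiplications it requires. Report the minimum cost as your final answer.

(A_1 × (A_2 × A_3)): cost 12240.
((A_1 × A_2) × A_3): cost 26100.
Optimal: (A_1 × (A_2 × A_3)) with cost 12240.

12240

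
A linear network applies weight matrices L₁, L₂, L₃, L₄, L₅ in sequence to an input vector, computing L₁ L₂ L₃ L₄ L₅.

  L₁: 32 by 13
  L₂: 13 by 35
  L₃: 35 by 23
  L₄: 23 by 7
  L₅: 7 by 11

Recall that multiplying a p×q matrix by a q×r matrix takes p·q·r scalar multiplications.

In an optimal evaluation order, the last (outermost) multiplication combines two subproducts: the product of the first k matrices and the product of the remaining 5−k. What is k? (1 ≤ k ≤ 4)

Adjacent pairs: L₁L₂ = 32·13·35 = 14560; L₂L₃ = 13·35·23 = 10465; L₃L₄ = 35·23·7 = 5635; L₄L₅ = 23·7·11 = 1771.
Length 3: L₁..L₃: k=1: 0+10465+32·13·23=20033; k=2: 14560+0+32·35·23=40320 → min 20033 | L₂..L₄: k=2: 0+5635+13·35·7=8820; k=3: 10465+0+13·23·7=12558 → min 8820 | L₃..L₅: k=3: 0+1771+35·23·11=10626; k=4: 5635+0+35·7·11=8330 → min 8330.
Length 4: L₁..L₄: k=1: 0+8820+32·13·7=11732; k=2: 14560+5635+32·35·7=28035; k=3: 20033+0+32·23·7=25185 → min 11732 | L₂..L₅: k=2: 0+8330+13·35·11=13335; k=3: 10465+1771+13·23·11=15525; k=4: 8820+0+13·7·11=9821 → min 9821.
Top-level splits: k=1: (L₁..L₁)·(L₂..L₅) → 0+9821+32·13·11 = 14397; k=2: (L₁..L₂)·(L₃..L₅) → 14560+8330+32·35·11 = 35210; k=3: (L₁..L₃)·(L₄..L₅) → 20033+1771+32·23·11 = 29900; k=4: (L₁..L₄)·(L₅..L₅) → 11732+0+32·7·11 = 14196.
Best split is after L₄, i.e. k = 4.

4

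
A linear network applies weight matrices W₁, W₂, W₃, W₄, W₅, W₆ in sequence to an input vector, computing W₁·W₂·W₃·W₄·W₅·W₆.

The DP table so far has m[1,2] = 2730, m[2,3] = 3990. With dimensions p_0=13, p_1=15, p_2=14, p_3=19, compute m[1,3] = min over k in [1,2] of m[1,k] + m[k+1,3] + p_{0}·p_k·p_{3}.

m[1,3] = min over k∈[1,2] of m[1,k]+m[k+1,3]+p_{0}·p_k·p_{3}.
k=1: 0 + 3990 + 13·15·19 = 7695; k=2: 2730 + 0 + 13·14·19 = 6188.
Minimum: 6188 at k=2.

6188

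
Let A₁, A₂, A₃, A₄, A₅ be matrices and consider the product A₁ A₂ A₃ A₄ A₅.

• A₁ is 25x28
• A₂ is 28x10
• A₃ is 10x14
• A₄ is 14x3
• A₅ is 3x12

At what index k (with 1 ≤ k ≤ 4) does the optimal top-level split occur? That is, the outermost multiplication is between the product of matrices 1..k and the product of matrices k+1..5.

Adjacent pairs: A₁A₂ = 25·28·10 = 7000; A₂A₃ = 28·10·14 = 3920; A₃A₄ = 10·14·3 = 420; A₄A₅ = 14·3·12 = 504.
Length 3: A₁..A₃: k=1: 0+3920+25·28·14=13720; k=2: 7000+0+25·10·14=10500 → min 10500 | A₂..A₄: k=2: 0+420+28·10·3=1260; k=3: 3920+0+28·14·3=5096 → min 1260 | A₃..A₅: k=3: 0+504+10·14·12=2184; k=4: 420+0+10·3·12=780 → min 780.
Length 4: A₁..A₄: k=1: 0+1260+25·28·3=3360; k=2: 7000+420+25·10·3=8170; k=3: 10500+0+25·14·3=11550 → min 3360 | A₂..A₅: k=2: 0+780+28·10·12=4140; k=3: 3920+504+28·14·12=9128; k=4: 1260+0+28·3·12=2268 → min 2268.
Top-level splits: k=1: (A₁..A₁)·(A₂..A₅) → 0+2268+25·28·12 = 10668; k=2: (A₁..A₂)·(A₃..A₅) → 7000+780+25·10·12 = 10780; k=3: (A₁..A₃)·(A₄..A₅) → 10500+504+25·14·12 = 15204; k=4: (A₁..A₄)·(A₅..A₅) → 3360+0+25·3·12 = 4260.
Best split is after A₄, i.e. k = 4.

4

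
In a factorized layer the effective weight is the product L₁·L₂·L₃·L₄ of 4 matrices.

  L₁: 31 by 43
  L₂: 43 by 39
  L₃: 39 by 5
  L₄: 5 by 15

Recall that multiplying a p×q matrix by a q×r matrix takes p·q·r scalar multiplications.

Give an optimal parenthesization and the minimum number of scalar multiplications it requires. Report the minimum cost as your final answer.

Adjacent pairs: L₁L₂ = 31·43·39 = 51987; L₂L₃ = 43·39·5 = 8385; L₃L₄ = 39·5·15 = 2925.
Length 3: L₁..L₃: k=1: 0+8385+31·43·5=15050; k=2: 51987+0+31·39·5=58032 → min 15050 | L₂..L₄: k=2: 0+2925+43·39·15=28080; k=3: 8385+0+43·5·15=11610 → min 11610.
Length 4: L₁..L₄: k=1: 0+11610+31·43·15=31605; k=2: 51987+2925+31·39·15=73047; k=3: 15050+0+31·5·15=17375 → min 17375.
Optimal parenthesization: ((L₁·(L₂·L₃))·L₄) with cost 17375.

17375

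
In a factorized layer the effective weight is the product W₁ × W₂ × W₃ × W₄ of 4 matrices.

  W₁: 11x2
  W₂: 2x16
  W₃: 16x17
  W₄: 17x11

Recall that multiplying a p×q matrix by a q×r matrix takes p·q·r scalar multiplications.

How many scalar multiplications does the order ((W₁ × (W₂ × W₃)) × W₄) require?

2975

(W₂ × W₃): 2×16 by 16×17 → 2×17, cost 2·16·17 = 544
(W₁ × (W₂ × W₃)): 11×2 by 2×17 → 11×17, cost 11·2·17 = 374; cumulative 918
((W₁ × (W₂ × W₃)) × W₄): 11×17 by 17×11 → 11×11, cost 11·17·11 = 2057; cumulative 2975
Total: 2975 scalar multiplications.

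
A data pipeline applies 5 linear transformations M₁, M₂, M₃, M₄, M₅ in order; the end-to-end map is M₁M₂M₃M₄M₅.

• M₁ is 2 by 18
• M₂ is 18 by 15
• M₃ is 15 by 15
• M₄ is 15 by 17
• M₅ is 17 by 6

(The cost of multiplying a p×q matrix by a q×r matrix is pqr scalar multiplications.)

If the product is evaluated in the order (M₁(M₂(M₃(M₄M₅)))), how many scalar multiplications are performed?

4716

(M₄M₅): 15×17 by 17×6 → 15×6, cost 15·17·6 = 1530
(M₃(M₄M₅)): 15×15 by 15×6 → 15×6, cost 15·15·6 = 1350; cumulative 2880
(M₂(M₃(M₄M₅))): 18×15 by 15×6 → 18×6, cost 18·15·6 = 1620; cumulative 4500
(M₁(M₂(M₃(M₄M₅)))): 2×18 by 18×6 → 2×6, cost 2·18·6 = 216; cumulative 4716
Total: 4716 scalar multiplications.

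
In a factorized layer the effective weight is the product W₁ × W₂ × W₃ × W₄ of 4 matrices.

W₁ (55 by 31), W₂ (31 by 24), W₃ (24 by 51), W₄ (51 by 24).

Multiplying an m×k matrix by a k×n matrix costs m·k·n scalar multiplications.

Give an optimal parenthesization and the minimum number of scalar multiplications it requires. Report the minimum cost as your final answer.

88152

Adjacent pairs: W₁W₂ = 55·31·24 = 40920; W₂W₃ = 31·24·51 = 37944; W₃W₄ = 24·51·24 = 29376.
Length 3: W₁..W₃: k=1: 0+37944+55·31·51=124899; k=2: 40920+0+55·24·51=108240 → min 108240 | W₂..W₄: k=2: 0+29376+31·24·24=47232; k=3: 37944+0+31·51·24=75888 → min 47232.
Length 4: W₁..W₄: k=1: 0+47232+55·31·24=88152; k=2: 40920+29376+55·24·24=101976; k=3: 108240+0+55·51·24=175560 → min 88152.
Optimal parenthesization: (W₁ × (W₂ × (W₃ × W₄))) with cost 88152.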